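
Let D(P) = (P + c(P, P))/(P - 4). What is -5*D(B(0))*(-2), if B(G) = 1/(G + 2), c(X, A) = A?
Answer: -20/7 ≈ -2.8571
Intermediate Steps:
B(G) = 1/(2 + G)
D(P) = 2*P/(-4 + P) (D(P) = (P + P)/(P - 4) = (2*P)/(-4 + P) = 2*P/(-4 + P))
-5*D(B(0))*(-2) = -10/((2 + 0)*(-4 + 1/(2 + 0)))*(-2) = -10/(2*(-4 + 1/2))*(-2) = -10/(2*(-4 + ½))*(-2) = -10/(2*(-7/2))*(-2) = -10*(-2)/(2*7)*(-2) = -5*(-2/7)*(-2) = (10/7)*(-2) = -20/7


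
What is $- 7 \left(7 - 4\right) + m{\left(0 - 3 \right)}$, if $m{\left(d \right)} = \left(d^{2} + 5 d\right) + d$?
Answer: $-30$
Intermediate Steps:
$m{\left(d \right)} = d^{2} + 6 d$
$- 7 \left(7 - 4\right) + m{\left(0 - 3 \right)} = - 7 \left(7 - 4\right) + \left(0 - 3\right) \left(6 + \left(0 - 3\right)\right) = \left(-7\right) 3 + \left(0 - 3\right) \left(6 + \left(0 - 3\right)\right) = -21 - 3 \left(6 - 3\right) = -21 - 9 = -30$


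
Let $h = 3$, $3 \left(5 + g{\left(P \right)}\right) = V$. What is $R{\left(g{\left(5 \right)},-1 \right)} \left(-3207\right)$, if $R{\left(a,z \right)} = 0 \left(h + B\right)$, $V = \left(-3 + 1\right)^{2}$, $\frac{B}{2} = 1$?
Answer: $0$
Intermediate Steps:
$B = 2$ ($B = 2 \cdot 1 = 2$)
$V = 4$ ($V = \left(-2\right)^{2} = 4$)
$g{\left(P \right)} = - \frac{11}{3}$ ($g{\left(P \right)} = -5 + \frac{1}{3} \cdot 4 = -5 + \frac{4}{3} = - \frac{11}{3}$)
$R{\left(a,z \right)} = 0$ ($R{\left(a,z \right)} = 0 \left(3 + 2\right) = 0 \cdot 5 = 0$)
$R{\left(g{\left(5 \right)},-1 \right)} \left(-3207\right) = 0 \left(-3207\right) = 0$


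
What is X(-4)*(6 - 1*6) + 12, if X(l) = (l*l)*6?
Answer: 12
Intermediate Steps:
X(l) = 6*l**2 (X(l) = l**2*6 = 6*l**2)
X(-4)*(6 - 1*6) + 12 = (6*(-4)**2)*(6 - 1*6) + 12 = (6*16)*(6 - 6) + 12 = 96*0 + 12 = 0 + 12 = 12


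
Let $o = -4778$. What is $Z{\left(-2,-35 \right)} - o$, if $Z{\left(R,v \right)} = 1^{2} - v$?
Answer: $4814$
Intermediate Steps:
$Z{\left(R,v \right)} = 1 - v$
$Z{\left(-2,-35 \right)} - o = \left(1 - -35\right) - -4778 = \left(1 + 35\right) + 4778 = 36 + 4778 = 4814$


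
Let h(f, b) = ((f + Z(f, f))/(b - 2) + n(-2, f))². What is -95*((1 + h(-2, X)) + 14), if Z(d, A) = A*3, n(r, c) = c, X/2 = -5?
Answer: -14345/9 ≈ -1593.9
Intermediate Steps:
X = -10 (X = 2*(-5) = -10)
Z(d, A) = 3*A
h(f, b) = (f + 4*f/(-2 + b))² (h(f, b) = ((f + 3*f)/(b - 2) + f)² = ((4*f)/(-2 + b) + f)² = (4*f/(-2 + b) + f)² = (f + 4*f/(-2 + b))²)
-95*((1 + h(-2, X)) + 14) = -95*((1 + (-2)²*(2 - 10)²/(-2 - 10)²) + 14) = -95*((1 + 4*(-8)²/(-12)²) + 14) = -95*((1 + 4*(1/144)*64) + 14) = -95*((1 + 16/9) + 14) = -95*(25/9 + 14) = -95*151/9 = -14345/9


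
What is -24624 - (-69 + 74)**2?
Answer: -24649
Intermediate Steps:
-24624 - (-69 + 74)**2 = -24624 - 1*5**2 = -24624 - 1*25 = -24624 - 25 = -24649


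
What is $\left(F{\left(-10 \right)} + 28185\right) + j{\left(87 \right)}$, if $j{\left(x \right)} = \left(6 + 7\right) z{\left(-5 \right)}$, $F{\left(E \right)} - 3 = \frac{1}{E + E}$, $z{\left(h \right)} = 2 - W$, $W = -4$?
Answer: $\frac{565319}{20} \approx 28266.0$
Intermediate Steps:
$z{\left(h \right)} = 6$ ($z{\left(h \right)} = 2 - -4 = 2 + 4 = 6$)
$F{\left(E \right)} = 3 + \frac{1}{2 E}$ ($F{\left(E \right)} = 3 + \frac{1}{E + E} = 3 + \frac{1}{2 E}$)
$j{\left(x \right)} = 78$ ($j{\left(x \right)} = \left(6 + 7\right) 6 = 13 \cdot 6 = 78$)
$\left(F{\left(-10 \right)} + 28185\right) + j{\left(87 \right)} = \left(\left(3 + \frac{1}{2 \left(-10\right)}\right) + 28185\right) + 78 = \left(\left(3 + \frac{1}{2} \left(- \frac{1}{10}\right)\right) + 28185\right) + 78 = \left(\left(3 - \frac{1}{20}\right) + 28185\right) + 78 = \left(\frac{59}{20} + 28185\right) + 78 = \frac{563759}{20} + 78 = \frac{565319}{20}$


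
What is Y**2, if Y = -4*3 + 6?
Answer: 36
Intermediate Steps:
Y = -6 (Y = -12 + 6 = -6)
Y**2 = (-6)**2 = 36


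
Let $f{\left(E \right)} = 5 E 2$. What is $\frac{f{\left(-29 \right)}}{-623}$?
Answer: $\frac{290}{623} \approx 0.46549$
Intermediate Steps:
$f{\left(E \right)} = 10 E$
$\frac{f{\left(-29 \right)}}{-623} = \frac{10 \left(-29\right)}{-623} = \left(-290\right) \left(- \frac{1}{623}\right) = \frac{290}{623}$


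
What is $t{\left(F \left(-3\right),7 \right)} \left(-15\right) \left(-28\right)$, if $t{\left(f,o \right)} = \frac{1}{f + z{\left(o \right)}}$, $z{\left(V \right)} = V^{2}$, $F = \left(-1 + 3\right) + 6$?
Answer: $\frac{84}{5} \approx 16.8$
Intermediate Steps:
$F = 8$ ($F = 2 + 6 = 8$)
$t{\left(f,o \right)} = \frac{1}{f + o^{2}}$
$t{\left(F \left(-3\right),7 \right)} \left(-15\right) \left(-28\right) = \frac{1}{8 \left(-3\right) + 7^{2}} \left(-15\right) \left(-28\right) = \frac{1}{-24 + 49} \left(-15\right) \left(-28\right) = \frac{1}{25} \left(-15\right) \left(-28\right) = \left(- \frac{3}{5}\right) \left(-28\right) = \frac{84}{5}$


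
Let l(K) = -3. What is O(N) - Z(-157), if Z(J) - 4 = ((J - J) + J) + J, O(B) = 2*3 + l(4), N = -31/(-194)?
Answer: 313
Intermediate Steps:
N = 31/194 (N = -31*(-1/194) = 31/194 ≈ 0.15979)
O(B) = 3 (O(B) = 2*3 - 3 = 6 - 3 = 3)
Z(J) = 4 + 2*J (Z(J) = 4 + (((J - J) + J) + J) = 4 + ((0 + J) + J) = 4 + (J + J) = 4 + 2*J)
O(N) - Z(-157) = 3 - (4 + 2*(-157)) = 3 - (4 - 314) = 3 - 1*(-310) = 3 + 310 = 313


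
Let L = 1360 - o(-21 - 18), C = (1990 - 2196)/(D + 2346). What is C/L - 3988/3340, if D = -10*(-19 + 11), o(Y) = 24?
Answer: -9675403/8102840 ≈ -1.1941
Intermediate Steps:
D = 80 (D = -10*(-8) = 80)
C = -103/1213 (C = (1990 - 2196)/(80 + 2346) = -206/2426 = -206*1/2426 = -103/1213 ≈ -0.084913)
L = 1336 (L = 1360 - 1*24 = 1360 - 24 = 1336)
C/L - 3988/3340 = -103/1213/1336 - 3988/3340 = -103/1213*1/1336 - 3988*1/3340 = -103/1620568 - 997/835 = -9675403/8102840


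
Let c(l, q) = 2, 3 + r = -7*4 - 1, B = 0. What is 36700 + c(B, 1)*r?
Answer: 36636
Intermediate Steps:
r = -32 (r = -3 + (-7*4 - 1) = -3 + (-28 - 1) = -3 - 29 = -32)
36700 + c(B, 1)*r = 36700 + 2*(-32) = 36700 - 64 = 36636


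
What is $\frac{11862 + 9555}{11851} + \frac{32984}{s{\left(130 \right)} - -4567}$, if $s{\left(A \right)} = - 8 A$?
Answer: $\frac{466431143}{41798477} \approx 11.159$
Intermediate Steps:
$\frac{11862 + 9555}{11851} + \frac{32984}{s{\left(130 \right)} - -4567} = \frac{11862 + 9555}{11851} + \frac{32984}{\left(-8\right) 130 - -4567} = 21417 \cdot \frac{1}{11851} + \frac{32984}{-1040 + 4567} = \frac{21417}{11851} + \frac{32984}{3527} = \frac{466431143}{41798477}$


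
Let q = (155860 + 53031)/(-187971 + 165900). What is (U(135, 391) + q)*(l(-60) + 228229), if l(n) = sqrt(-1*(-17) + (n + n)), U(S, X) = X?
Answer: 1921886739230/22071 + 8420870*I*sqrt(103)/22071 ≈ 8.7078e+7 + 3872.2*I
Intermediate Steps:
q = -208891/22071 (q = 208891/(-22071) = 208891*(-1/22071) = -208891/22071 ≈ -9.4645)
l(n) = sqrt(17 + 2*n)
(U(135, 391) + q)*(l(-60) + 228229) = (391 - 208891/22071)*(sqrt(17 + 2*(-60)) + 228229) = 8420870*(sqrt(17 - 120) + 228229)/22071 = 8420870*(sqrt(-103) + 228229)/22071 = 8420870*(I*sqrt(103) + 228229)/22071 = 8420870*(228229 + I*sqrt(103))/22071 = 1921886739230/22071 + 8420870*I*sqrt(103)/22071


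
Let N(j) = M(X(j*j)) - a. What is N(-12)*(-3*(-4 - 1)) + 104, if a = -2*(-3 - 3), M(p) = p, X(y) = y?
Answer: 2084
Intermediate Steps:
a = 12 (a = -2*(-6) = 12)
N(j) = -12 + j² (N(j) = j*j - 1*12 = j² - 12 = -12 + j²)
N(-12)*(-3*(-4 - 1)) + 104 = (-12 + (-12)²)*(-3*(-4 - 1)) + 104 = (-12 + 144)*(-3*(-5)) + 104 = 132*15 + 104 = 1980 + 104 = 2084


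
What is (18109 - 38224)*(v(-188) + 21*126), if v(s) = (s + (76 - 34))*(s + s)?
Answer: -1157457330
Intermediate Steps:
v(s) = 2*s*(42 + s) (v(s) = (s + 42)*(2*s) = (42 + s)*(2*s) = 2*s*(42 + s))
(18109 - 38224)*(v(-188) + 21*126) = (18109 - 38224)*(2*(-188)*(42 - 188) + 21*126) = -20115*(2*(-188)*(-146) + 2646) = -20115*(54896 + 2646) = -20115*57542 = -1157457330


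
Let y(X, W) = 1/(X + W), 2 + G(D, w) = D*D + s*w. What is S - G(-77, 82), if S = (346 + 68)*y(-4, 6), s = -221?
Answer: 12402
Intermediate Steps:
G(D, w) = -2 + D**2 - 221*w (G(D, w) = -2 + (D*D - 221*w) = -2 + (D**2 - 221*w) = -2 + D**2 - 221*w)
y(X, W) = 1/(W + X)
S = 207 (S = (346 + 68)/(6 - 4) = 414/2 = 414*(1/2) = 207)
S - G(-77, 82) = 207 - (-2 + (-77)**2 - 221*82) = 207 - (-2 + 5929 - 18122) = 207 - 1*(-12195) = 207 + 12195 = 12402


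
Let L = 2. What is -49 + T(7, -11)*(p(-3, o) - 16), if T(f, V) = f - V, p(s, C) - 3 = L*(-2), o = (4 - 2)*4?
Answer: -355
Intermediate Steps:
o = 8 (o = 2*4 = 8)
p(s, C) = -1 (p(s, C) = 3 + 2*(-2) = 3 - 4 = -1)
-49 + T(7, -11)*(p(-3, o) - 16) = -49 + (7 - 1*(-11))*(-1 - 16) = -49 + (7 + 11)*(-17) = -49 + 18*(-17) = -49 - 306 = -355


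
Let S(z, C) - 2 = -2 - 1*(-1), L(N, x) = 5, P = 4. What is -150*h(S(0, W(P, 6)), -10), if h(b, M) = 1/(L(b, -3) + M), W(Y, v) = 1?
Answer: 30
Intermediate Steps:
S(z, C) = 1 (S(z, C) = 2 + (-2 - 1*(-1)) = 2 + (-2 + 1) = 2 - 1 = 1)
h(b, M) = 1/(5 + M)
-150*h(S(0, W(P, 6)), -10) = -150/(5 - 10) = -150/(-5) = -150*(-⅕) = 30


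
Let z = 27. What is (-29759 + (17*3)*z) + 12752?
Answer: -15630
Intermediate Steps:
(-29759 + (17*3)*z) + 12752 = (-29759 + (17*3)*27) + 12752 = (-29759 + 51*27) + 12752 = (-29759 + 1377) + 12752 = -28382 + 12752 = -15630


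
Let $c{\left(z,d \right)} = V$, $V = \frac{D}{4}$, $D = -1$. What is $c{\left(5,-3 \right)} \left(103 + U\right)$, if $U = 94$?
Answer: $- \frac{197}{4} \approx -49.25$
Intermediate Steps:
$V = - \frac{1}{4} \approx -0.25$
$c{\left(z,d \right)} = - \frac{1}{4}$
$c{\left(5,-3 \right)} \left(103 + U\right) = - \frac{103 + 94}{4} = \left(- \frac{1}{4}\right) 197 = - \frac{197}{4}$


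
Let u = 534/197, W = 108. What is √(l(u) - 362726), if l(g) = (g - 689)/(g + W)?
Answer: I*√172543037738790/21810 ≈ 602.27*I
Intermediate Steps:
u = 534/197 (u = 534*(1/197) = 534/197 ≈ 2.7107)
l(g) = (-689 + g)/(108 + g) (l(g) = (g - 689)/(g + 108) = (-689 + g)/(108 + g))
√(l(u) - 362726) = √((-689 + 534/197)/(108 + 534/197) - 362726) = √(-135199/197/(21810/197) - 362726) = √((197/21810)*(-135199/197) - 362726) = √(-135199/21810 - 362726) = √(-7911189259/21810) = I*√172543037738790/21810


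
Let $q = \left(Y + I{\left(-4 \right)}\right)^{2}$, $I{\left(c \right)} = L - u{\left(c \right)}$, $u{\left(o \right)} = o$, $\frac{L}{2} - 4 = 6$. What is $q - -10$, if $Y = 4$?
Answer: $794$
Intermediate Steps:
$L = 20$ ($L = 8 + 2 \cdot 6 = 8 + 12 = 20$)
$I{\left(c \right)} = 20 - c$
$q = 784$ ($q = \left(4 + \left(20 - -4\right)\right)^{2} = \left(4 + \left(20 + 4\right)\right)^{2} = \left(4 + 24\right)^{2} = 28^{2} = 784$)
$q - -10 = 784 - -10 = 784 + 10 = 794$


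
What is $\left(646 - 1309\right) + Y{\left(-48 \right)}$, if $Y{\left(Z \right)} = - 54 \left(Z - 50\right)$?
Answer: $4629$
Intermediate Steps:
$Y{\left(Z \right)} = 2700 - 54 Z$ ($Y{\left(Z \right)} = - 54 \left(-50 + Z\right) = 2700 - 54 Z$)
$\left(646 - 1309\right) + Y{\left(-48 \right)} = \left(646 - 1309\right) + \left(2700 - -2592\right) = \left(646 - 1309\right) + \left(2700 + 2592\right) = -663 + 5292 = 4629$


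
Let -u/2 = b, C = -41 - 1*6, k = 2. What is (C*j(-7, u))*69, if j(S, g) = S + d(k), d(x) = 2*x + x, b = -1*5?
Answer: 3243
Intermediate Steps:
C = -47 (C = -41 - 6 = -47)
b = -5
u = 10 (u = -2*(-5) = 10)
d(x) = 3*x
j(S, g) = 6 + S (j(S, g) = S + 3*2 = S + 6 = 6 + S)
(C*j(-7, u))*69 = -47*(6 - 7)*69 = -47*(-1)*69 = 47*69 = 3243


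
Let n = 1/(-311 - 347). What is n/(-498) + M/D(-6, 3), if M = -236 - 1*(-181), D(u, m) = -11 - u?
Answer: 3604525/327684 ≈ 11.000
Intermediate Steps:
n = -1/658 (n = 1/(-658) = -1/658 ≈ -0.0015198)
M = -55 (M = -236 + 181 = -55)
n/(-498) + M/D(-6, 3) = -1/658/(-498) - 55/(-11 - 1*(-6)) = -1/658*(-1/498) - 55/(-11 + 6) = 1/327684 - 55/(-5) = 1/327684 - 55*(-⅕) = 1/327684 + 11 = 3604525/327684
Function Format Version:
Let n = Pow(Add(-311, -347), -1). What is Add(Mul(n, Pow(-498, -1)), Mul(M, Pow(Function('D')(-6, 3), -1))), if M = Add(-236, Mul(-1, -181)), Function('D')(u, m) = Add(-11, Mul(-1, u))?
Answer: Rational(3604525, 327684) ≈ 11.000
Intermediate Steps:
n = Rational(-1, 658) (n = Pow(-658, -1) = Rational(-1, 658) ≈ -0.0015198)
M = -55 (M = Add(-236, 181) = -55)
Add(Mul(n, Pow(-498, -1)), Mul(M, Pow(Function('D')(-6, 3), -1))) = Add(Mul(Rational(-1, 658), Pow(-498, -1)), Mul(-55, Pow(Add(-11, Mul(-1, -6)), -1))) = Add(Mul(Rational(-1, 658), Rational(-1, 498)), Mul(-55, Pow(Add(-11, 6), -1))) = Add(Rational(1, 327684), Mul(-55, Pow(-5, -1))) = Add(Rational(1, 327684), Mul(-55, Rational(-1, 5))) = Add(Rational(1, 327684), 11) = Rational(3604525, 327684)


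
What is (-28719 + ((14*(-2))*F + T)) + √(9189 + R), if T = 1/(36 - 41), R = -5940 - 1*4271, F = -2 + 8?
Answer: -144436/5 + I*√1022 ≈ -28887.0 + 31.969*I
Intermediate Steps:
F = 6
R = -10211 (R = -5940 - 4271 = -10211)
T = -⅕ (T = 1/(-5) = -⅕ ≈ -0.20000)
(-28719 + ((14*(-2))*F + T)) + √(9189 + R) = (-28719 + ((14*(-2))*6 - ⅕)) + √(9189 - 10211) = (-28719 + (-28*6 - ⅕)) + √(-1022) = (-28719 + (-168 - ⅕)) + I*√1022 = (-28719 - 841/5) + I*√1022 = -144436/5 + I*√1022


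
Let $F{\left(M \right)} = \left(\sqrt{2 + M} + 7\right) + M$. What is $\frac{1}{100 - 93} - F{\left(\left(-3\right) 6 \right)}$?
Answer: $\frac{78}{7} - 4 i \approx 11.143 - 4.0 i$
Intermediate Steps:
$F{\left(M \right)} = 7 + M + \sqrt{2 + M}$ ($F{\left(M \right)} = \left(7 + \sqrt{2 + M}\right) + M = 7 + M + \sqrt{2 + M}$)
$\frac{1}{100 - 93} - F{\left(\left(-3\right) 6 \right)} = \frac{1}{100 - 93} - \left(7 - 18 + \sqrt{2 - 18}\right) = \frac{1}{7} - \left(7 - 18 + \sqrt{2 - 18}\right) = \frac{1}{7} - \left(7 - 18 + \sqrt{-16}\right) = \frac{1}{7} - \left(7 - 18 + 4 i\right) = \frac{1}{7} - \left(-11 + 4 i\right) = \frac{1}{7} + \left(11 - 4 i\right) = \frac{78}{7} - 4 i$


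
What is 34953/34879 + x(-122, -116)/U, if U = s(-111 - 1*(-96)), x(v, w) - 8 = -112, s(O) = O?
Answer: 4151711/523185 ≈ 7.9355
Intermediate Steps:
x(v, w) = -104 (x(v, w) = 8 - 112 = -104)
U = -15 (U = -111 - 1*(-96) = -111 + 96 = -15)
34953/34879 + x(-122, -116)/U = 34953/34879 - 104/(-15) = 34953*(1/34879) - 104*(-1/15) = 34953/34879 + 104/15 = 4151711/523185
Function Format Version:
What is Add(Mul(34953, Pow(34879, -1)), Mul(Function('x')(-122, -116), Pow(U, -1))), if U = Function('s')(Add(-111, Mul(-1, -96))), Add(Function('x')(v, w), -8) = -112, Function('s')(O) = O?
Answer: Rational(4151711, 523185) ≈ 7.9355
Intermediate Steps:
Function('x')(v, w) = -104 (Function('x')(v, w) = Add(8, -112) = -104)
U = -15 (U = Add(-111, Mul(-1, -96)) = Add(-111, 96) = -15)
Add(Mul(34953, Pow(34879, -1)), Mul(Function('x')(-122, -116), Pow(U, -1))) = Add(Mul(34953, Pow(34879, -1)), Mul(-104, Pow(-15, -1))) = Add(Mul(34953, Rational(1, 34879)), Mul(-104, Rational(-1, 15))) = Add(Rational(34953, 34879), Rational(104, 15)) = Rational(4151711, 523185)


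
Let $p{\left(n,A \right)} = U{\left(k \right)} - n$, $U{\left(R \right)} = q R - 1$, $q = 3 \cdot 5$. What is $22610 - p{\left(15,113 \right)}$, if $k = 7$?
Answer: $22521$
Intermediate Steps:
$q = 15$
$U{\left(R \right)} = -1 + 15 R$ ($U{\left(R \right)} = 15 R - 1 = -1 + 15 R$)
$p{\left(n,A \right)} = 104 - n$ ($p{\left(n,A \right)} = \left(-1 + 15 \cdot 7\right) - n = \left(-1 + 105\right) - n = 104 - n$)
$22610 - p{\left(15,113 \right)} = 22610 - \left(104 - 15\right) = 22610 - 89 = 22521$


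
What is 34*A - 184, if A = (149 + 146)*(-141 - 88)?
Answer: -2297054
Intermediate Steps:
A = -67555 (A = 295*(-229) = -67555)
34*A - 184 = 34*(-67555) - 184 = -2296870 - 184 = -2297054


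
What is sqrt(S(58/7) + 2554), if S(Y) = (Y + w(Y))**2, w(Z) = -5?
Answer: 5*sqrt(5027)/7 ≈ 50.644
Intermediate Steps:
S(Y) = (-5 + Y)**2 (S(Y) = (Y - 5)**2 = (-5 + Y)**2)
sqrt(S(58/7) + 2554) = sqrt((-5 + 58/7)**2 + 2554) = sqrt((23/7)**2 + 2554) = sqrt(529/49 + 2554) = sqrt(125675/49) = 5*sqrt(5027)/7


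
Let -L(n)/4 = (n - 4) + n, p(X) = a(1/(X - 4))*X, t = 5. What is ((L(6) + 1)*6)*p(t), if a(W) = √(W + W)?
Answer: -930*√2 ≈ -1315.2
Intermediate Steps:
a(W) = √2*√W (a(W) = √(2*W) = √2*√W)
p(X) = X*√2*√(1/(-4 + X)) (p(X) = (√2*√(1/(X - 4)))*X = (√2*√(1/(-4 + X)))*X = X*√2*√(1/(-4 + X)))
L(n) = 16 - 8*n (L(n) = -4*((n - 4) + n) = -4*((-4 + n) + n) = -4*(-4 + 2*n) = 16 - 8*n)
((L(6) + 1)*6)*p(t) = (((16 - 8*6) + 1)*6)*(5*√2*√(1/(-4 + 5))) = (((16 - 48) + 1)*6)*(5*√2*√(1/1)) = ((-32 + 1)*6)*(5*√2*√1) = (-31*6)*(5*√2*1) = -930*√2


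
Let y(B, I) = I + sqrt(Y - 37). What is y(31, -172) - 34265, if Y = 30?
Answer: -34437 + I*sqrt(7) ≈ -34437.0 + 2.6458*I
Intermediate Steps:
y(B, I) = I + I*sqrt(7) (y(B, I) = I + sqrt(30 - 37) = I + sqrt(-7) = I + I*sqrt(7))
y(31, -172) - 34265 = (-172 + I*sqrt(7)) - 34265 = -34437 + I*sqrt(7)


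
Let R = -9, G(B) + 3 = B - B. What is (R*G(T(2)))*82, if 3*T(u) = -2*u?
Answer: 2214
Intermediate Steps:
T(u) = -2*u/3 (T(u) = (-2*u)/3 = -2*u/3)
G(B) = -3 (G(B) = -3 + (B - B) = -3 + 0 = -3)
(R*G(T(2)))*82 = -9*(-3)*82 = 27*82 = 2214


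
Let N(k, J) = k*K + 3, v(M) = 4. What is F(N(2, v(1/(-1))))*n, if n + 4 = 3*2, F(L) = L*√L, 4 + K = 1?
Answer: -6*I*√3 ≈ -10.392*I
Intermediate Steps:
K = -3 (K = -4 + 1 = -3)
N(k, J) = 3 - 3*k (N(k, J) = k*(-3) + 3 = -3*k + 3 = 3 - 3*k)
F(L) = L^(3/2)
n = 2 (n = -4 + 3*2 = -4 + 6 = 2)
F(N(2, v(1/(-1))))*n = (3 - 3*2)^(3/2)*2 = (3 - 6)^(3/2)*2 = (-3)^(3/2)*2 = -3*I*√3*2 = -6*I*√3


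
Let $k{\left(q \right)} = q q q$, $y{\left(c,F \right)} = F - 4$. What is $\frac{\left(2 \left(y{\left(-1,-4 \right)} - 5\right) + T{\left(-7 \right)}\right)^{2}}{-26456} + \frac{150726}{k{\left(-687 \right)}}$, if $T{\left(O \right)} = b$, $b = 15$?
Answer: $- \frac{14406991373}{2859388316856} \approx -0.0050385$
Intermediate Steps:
$y{\left(c,F \right)} = -4 + F$
$T{\left(O \right)} = 15$
$k{\left(q \right)} = q^{3}$ ($k{\left(q \right)} = q^{2} q = q^{3}$)
$\frac{\left(2 \left(y{\left(-1,-4 \right)} - 5\right) + T{\left(-7 \right)}\right)^{2}}{-26456} + \frac{150726}{k{\left(-687 \right)}} = \frac{\left(2 \left(\left(-4 - 4\right) - 5\right) + 15\right)^{2}}{-26456} + \frac{150726}{\left(-687\right)^{3}} = \left(2 \left(-8 - 5\right) + 15\right)^{2} \left(- \frac{1}{26456}\right) + \frac{150726}{-324242703} = \left(2 \left(-13\right) + 15\right)^{2} \left(- \frac{1}{26456}\right) + 150726 \left(- \frac{1}{324242703}\right) = \left(-26 + 15\right)^{2} \left(- \frac{1}{26456}\right) - \frac{50242}{108080901} = \left(-11\right)^{2} \left(- \frac{1}{26456}\right) - \frac{50242}{108080901} = 121 \left(- \frac{1}{26456}\right) - \frac{50242}{108080901} = - \frac{121}{26456} - \frac{50242}{108080901} = - \frac{14406991373}{2859388316856}$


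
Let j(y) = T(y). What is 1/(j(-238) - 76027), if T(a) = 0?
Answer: -1/76027 ≈ -1.3153e-5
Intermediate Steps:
j(y) = 0
1/(j(-238) - 76027) = 1/(0 - 76027) = 1/(-76027) = -1/76027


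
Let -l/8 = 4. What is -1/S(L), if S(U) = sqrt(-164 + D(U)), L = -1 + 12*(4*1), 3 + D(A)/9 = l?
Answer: I*sqrt(479)/479 ≈ 0.045691*I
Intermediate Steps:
l = -32 (l = -8*4 = -32)
D(A) = -315 (D(A) = -27 + 9*(-32) = -27 - 288 = -315)
L = 47 (L = -1 + 12*4 = -1 + 48 = 47)
S(U) = I*sqrt(479) (S(U) = sqrt(-164 - 315) = sqrt(-479) = I*sqrt(479))
-1/S(L) = -1/(I*sqrt(479)) = -(-1)*I*sqrt(479)/479 = I*sqrt(479)/479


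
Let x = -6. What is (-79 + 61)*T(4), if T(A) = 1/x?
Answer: 3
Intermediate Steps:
T(A) = -⅙ (T(A) = 1/(-6) = -⅙)
(-79 + 61)*T(4) = (-79 + 61)*(-⅙) = -18*(-⅙) = 3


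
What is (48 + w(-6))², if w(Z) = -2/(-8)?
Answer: 37249/16 ≈ 2328.1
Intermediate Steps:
w(Z) = ¼ (w(Z) = -2*(-⅛) = ¼)
(48 + w(-6))² = (48 + ¼)² = (193/4)² = 37249/16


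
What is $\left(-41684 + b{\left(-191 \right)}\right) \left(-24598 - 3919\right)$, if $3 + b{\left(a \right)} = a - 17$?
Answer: $1194719715$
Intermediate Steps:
$b{\left(a \right)} = -20 + a$ ($b{\left(a \right)} = -3 + \left(a - 17\right) = -3 + \left(-17 + a\right) = -20 + a$)
$\left(-41684 + b{\left(-191 \right)}\right) \left(-24598 - 3919\right) = \left(-41684 - 211\right) \left(-24598 - 3919\right) = \left(-41684 - 211\right) \left(-28517\right) = \left(-41895\right) \left(-28517\right) = 1194719715$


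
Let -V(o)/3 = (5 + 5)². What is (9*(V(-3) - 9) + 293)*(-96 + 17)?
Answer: 196552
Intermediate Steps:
V(o) = -300 (V(o) = -3*(5 + 5)² = -3*10² = -3*100 = -300)
(9*(V(-3) - 9) + 293)*(-96 + 17) = (9*(-300 - 9) + 293)*(-96 + 17) = (9*(-309) + 293)*(-79) = (-2781 + 293)*(-79) = -2488*(-79) = 196552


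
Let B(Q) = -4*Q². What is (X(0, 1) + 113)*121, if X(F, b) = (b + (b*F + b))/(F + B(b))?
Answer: 27225/2 ≈ 13613.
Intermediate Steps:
X(F, b) = (2*b + F*b)/(F - 4*b²) (X(F, b) = (b + (b*F + b))/(F - 4*b²) = (b + (F*b + b))/(F - 4*b²) = (b + (b + F*b))/(F - 4*b²) = (2*b + F*b)/(F - 4*b²))
(X(0, 1) + 113)*121 = (1*(2 + 0)/(0 - 4*1²) + 113)*121 = (1*2/(0 - 4*1) + 113)*121 = (1*2/(0 - 4) + 113)*121 = (1*2/(-4) + 113)*121 = (1*(-¼)*2 + 113)*121 = (-½ + 113)*121 = (225/2)*121 = 27225/2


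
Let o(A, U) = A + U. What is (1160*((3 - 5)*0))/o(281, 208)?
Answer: 0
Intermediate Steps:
(1160*((3 - 5)*0))/o(281, 208) = (1160*((3 - 5)*0))/(281 + 208) = (1160*(-2*0))/489 = (1160*0)*(1/489) = 0*(1/489) = 0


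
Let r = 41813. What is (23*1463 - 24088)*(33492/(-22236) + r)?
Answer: 740754709578/1853 ≈ 3.9976e+8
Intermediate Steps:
(23*1463 - 24088)*(33492/(-22236) + r) = (23*1463 - 24088)*(33492/(-22236) + 41813) = (33649 - 24088)*(33492*(-1/22236) + 41813) = 9561*(-2791/1853 + 41813) = 9561*(77476698/1853) = 740754709578/1853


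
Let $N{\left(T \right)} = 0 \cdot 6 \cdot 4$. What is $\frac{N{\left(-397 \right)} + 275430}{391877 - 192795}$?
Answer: $\frac{137715}{99541} \approx 1.3835$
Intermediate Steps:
$N{\left(T \right)} = 0$ ($N{\left(T \right)} = 0 \cdot 4 = 0$)
$\frac{N{\left(-397 \right)} + 275430}{391877 - 192795} = \frac{0 + 275430}{391877 - 192795} = \frac{275430}{199082} = 275430 \cdot \frac{1}{199082} = \frac{137715}{99541}$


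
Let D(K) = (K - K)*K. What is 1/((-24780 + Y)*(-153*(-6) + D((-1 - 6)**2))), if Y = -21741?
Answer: -1/42706278 ≈ -2.3416e-8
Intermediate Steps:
D(K) = 0 (D(K) = 0*K = 0)
1/((-24780 + Y)*(-153*(-6) + D((-1 - 6)**2))) = 1/((-24780 - 21741)*(-153*(-6) + 0)) = 1/(-46521*(918 + 0)) = 1/(-46521*918) = 1/(-42706278) = -1/42706278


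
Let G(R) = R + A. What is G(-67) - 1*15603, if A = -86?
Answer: -15756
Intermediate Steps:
G(R) = -86 + R (G(R) = R - 86 = -86 + R)
G(-67) - 1*15603 = (-86 - 67) - 1*15603 = -153 - 15603 = -15756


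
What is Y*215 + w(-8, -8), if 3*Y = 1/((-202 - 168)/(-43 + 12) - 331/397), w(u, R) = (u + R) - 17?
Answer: -10880266/409887 ≈ -26.545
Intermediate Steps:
w(u, R) = -17 + R + u (w(u, R) = (R + u) - 17 = -17 + R + u)
Y = 12307/409887 (Y = 1/(3*((-202 - 168)/(-43 + 12) - 331/397)) = 1/(3*(-370/(-31) - 331*1/397)) = 1/(3*(-370*(-1/31) - 331/397)) = 1/(3*(370/31 - 331/397)) = 1/(3*(136629/12307)) = (1/3)*(12307/136629) = 12307/409887 ≈ 0.030025)
Y*215 + w(-8, -8) = (12307/409887)*215 + (-17 - 8 - 8) = 2646005/409887 - 33 = -10880266/409887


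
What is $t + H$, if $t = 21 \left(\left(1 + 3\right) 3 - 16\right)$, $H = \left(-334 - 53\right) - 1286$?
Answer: $-1757$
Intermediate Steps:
$H = -1673$ ($H = -387 - 1286 = -1673$)
$t = -84$ ($t = 21 \left(4 \cdot 3 - 16\right) = 21 \left(12 - 16\right) = 21 \left(-4\right) = -84$)
$t + H = -84 - 1673 = -1757$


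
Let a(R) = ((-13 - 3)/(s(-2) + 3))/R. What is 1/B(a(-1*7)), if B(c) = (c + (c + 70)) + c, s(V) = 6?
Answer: 21/1486 ≈ 0.014132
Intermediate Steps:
a(R) = -16/(9*R) (a(R) = ((-13 - 3)/(6 + 3))/R = (-16/9)/R = (-16*⅑)/R = -16/(9*R))
B(c) = 70 + 3*c (B(c) = (c + (70 + c)) + c = (70 + 2*c) + c = 70 + 3*c)
1/B(a(-1*7)) = 1/(70 + 3*(-16/(9*((-1*7))))) = 1/(70 + 3*(-16/9/(-7))) = 1/(70 + 3*(-16/9*(-⅐))) = 1/(70 + 3*(16/63)) = 1/(70 + 16/21) = 1/(1486/21) = 21/1486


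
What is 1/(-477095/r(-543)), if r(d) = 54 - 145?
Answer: 91/477095 ≈ 0.00019074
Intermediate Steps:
r(d) = -91
1/(-477095/r(-543)) = 1/(-477095/(-91)) = 1/(-477095*(-1/91)) = 1/(477095/91) = 91/477095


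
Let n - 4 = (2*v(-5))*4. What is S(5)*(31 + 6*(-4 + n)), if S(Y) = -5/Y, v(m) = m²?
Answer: -1231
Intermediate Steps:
n = 204 (n = 4 + (2*(-5)²)*4 = 4 + (2*25)*4 = 4 + 50*4 = 4 + 200 = 204)
S(5)*(31 + 6*(-4 + n)) = (-5/5)*(31 + 6*(-4 + 204)) = (-5*⅕)*(31 + 6*200) = -(31 + 1200) = -1*1231 = -1231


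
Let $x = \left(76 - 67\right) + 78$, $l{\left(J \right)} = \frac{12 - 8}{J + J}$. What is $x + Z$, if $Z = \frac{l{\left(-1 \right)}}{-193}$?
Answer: $\frac{16793}{193} \approx 87.01$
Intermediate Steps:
$l{\left(J \right)} = \frac{2}{J}$ ($l{\left(J \right)} = \frac{4}{2 J} = 4 \frac{1}{2 J} = \frac{2}{J}$)
$x = 87$ ($x = 9 + 78 = 87$)
$Z = \frac{2}{193}$ ($Z = \frac{2 \frac{1}{-1}}{-193} = 2 \left(-1\right) \left(- \frac{1}{193}\right) = \left(-2\right) \left(- \frac{1}{193}\right) = \frac{2}{193} \approx 0.010363$)
$x + Z = 87 + \frac{2}{193} = \frac{16793}{193}$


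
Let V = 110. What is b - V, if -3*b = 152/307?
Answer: -101462/921 ≈ -110.17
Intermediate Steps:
b = -152/921 (b = -152/(3*307) = -⅓*152/307 = -152/921 ≈ -0.16504)
b - V = -152/921 - 1*110 = -152/921 - 110 = -101462/921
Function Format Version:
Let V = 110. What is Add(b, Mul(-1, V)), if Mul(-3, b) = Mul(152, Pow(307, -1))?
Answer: Rational(-101462, 921) ≈ -110.17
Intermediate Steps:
b = Rational(-152, 921) (b = Mul(Rational(-1, 3), Mul(152, Pow(307, -1))) = Mul(Rational(-1, 3), Mul(152, Rational(1, 307))) = Mul(Rational(-1, 3), Rational(152, 307)) = Rational(-152, 921) ≈ -0.16504)
Add(b, Mul(-1, V)) = Add(Rational(-152, 921), Mul(-1, 110)) = Add(Rational(-152, 921), -110) = Rational(-101462, 921)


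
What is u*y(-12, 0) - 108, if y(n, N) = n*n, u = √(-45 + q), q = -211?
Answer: -108 + 2304*I ≈ -108.0 + 2304.0*I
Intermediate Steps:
u = 16*I (u = √(-45 - 211) = √(-256) = 16*I ≈ 16.0*I)
y(n, N) = n²
u*y(-12, 0) - 108 = (16*I)*(-12)² - 108 = (16*I)*144 - 108 = 2304*I - 108 = -108 + 2304*I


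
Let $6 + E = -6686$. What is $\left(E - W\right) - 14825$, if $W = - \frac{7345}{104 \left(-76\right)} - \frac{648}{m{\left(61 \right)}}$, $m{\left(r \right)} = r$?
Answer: $- \frac{797662977}{37088} \approx -21507.0$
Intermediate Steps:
$E = -6692$ ($E = -6 - 6686 = -6692$)
$W = - \frac{359519}{37088}$ ($W = - \frac{7345}{104 \left(-76\right)} - \frac{648}{61} = - \frac{7345}{-7904} - \frac{648}{61} = \left(-7345\right) \left(- \frac{1}{7904}\right) - \frac{648}{61} = \frac{565}{608} - \frac{648}{61} = - \frac{359519}{37088} \approx -9.6937$)
$\left(E - W\right) - 14825 = \left(-6692 - - \frac{359519}{37088}\right) - 14825 = \left(-6692 + \frac{359519}{37088}\right) - 14825 = - \frac{247833377}{37088} - 14825 = - \frac{797662977}{37088}$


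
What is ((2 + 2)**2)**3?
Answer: 4096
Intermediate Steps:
((2 + 2)**2)**3 = (4**2)**3 = 16**3 = 4096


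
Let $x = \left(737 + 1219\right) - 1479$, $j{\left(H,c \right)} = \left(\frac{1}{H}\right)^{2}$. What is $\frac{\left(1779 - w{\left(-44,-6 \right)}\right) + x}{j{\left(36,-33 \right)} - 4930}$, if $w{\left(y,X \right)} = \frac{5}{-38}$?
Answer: $- \frac{55554984}{121396301} \approx -0.45763$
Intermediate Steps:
$w{\left(y,X \right)} = - \frac{5}{38}$ ($w{\left(y,X \right)} = 5 \left(- \frac{1}{38}\right) = - \frac{5}{38}$)
$j{\left(H,c \right)} = \frac{1}{H^{2}}$
$x = 477$ ($x = 1956 - 1479 = 477$)
$\frac{\left(1779 - w{\left(-44,-6 \right)}\right) + x}{j{\left(36,-33 \right)} - 4930} = \frac{\left(1779 - - \frac{5}{38}\right) + 477}{\frac{1}{1296} - 4930} = \frac{\left(1779 + \frac{5}{38}\right) + 477}{\frac{1}{1296} - 4930} = \frac{\frac{67607}{38} + 477}{- \frac{6389279}{1296}} = \frac{85733}{38} \left(- \frac{1296}{6389279}\right) = - \frac{55554984}{121396301}$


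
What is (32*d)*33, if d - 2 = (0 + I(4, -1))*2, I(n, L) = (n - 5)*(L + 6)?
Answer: -8448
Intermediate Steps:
I(n, L) = (-5 + n)*(6 + L)
d = -8 (d = 2 + (0 + (-30 - 5*(-1) + 6*4 - 1*4))*2 = 2 + (0 + (-30 + 5 + 24 - 4))*2 = 2 + (0 - 5)*2 = 2 - 5*2 = 2 - 10 = -8)
(32*d)*33 = (32*(-8))*33 = -256*33 = -8448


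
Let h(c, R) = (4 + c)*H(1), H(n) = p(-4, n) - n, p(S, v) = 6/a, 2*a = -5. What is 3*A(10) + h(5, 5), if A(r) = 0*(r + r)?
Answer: -153/5 ≈ -30.600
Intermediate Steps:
a = -5/2 (a = (1/2)*(-5) = -5/2 ≈ -2.5000)
A(r) = 0 (A(r) = 0*(2*r) = 0)
p(S, v) = -12/5 (p(S, v) = 6/(-5/2) = 6*(-2/5) = -12/5)
H(n) = -12/5 - n
h(c, R) = -68/5 - 17*c/5 (h(c, R) = (4 + c)*(-12/5 - 1*1) = (4 + c)*(-12/5 - 1) = (4 + c)*(-17/5) = -68/5 - 17*c/5)
3*A(10) + h(5, 5) = 3*0 + (-68/5 - 17/5*5) = 0 + (-68/5 - 17) = 0 - 153/5 = -153/5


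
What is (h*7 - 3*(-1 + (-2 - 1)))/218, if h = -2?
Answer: -1/109 ≈ -0.0091743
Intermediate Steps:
(h*7 - 3*(-1 + (-2 - 1)))/218 = (-2*7 - 3*(-1 + (-2 - 1)))/218 = (-14 - 3*(-1 - 3))*(1/218) = (-14 - 3*(-4))*(1/218) = (-14 + 12)*(1/218) = -2*1/218 = -1/109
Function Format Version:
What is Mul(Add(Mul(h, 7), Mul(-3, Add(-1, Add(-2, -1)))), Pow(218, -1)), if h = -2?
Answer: Rational(-1, 109) ≈ -0.0091743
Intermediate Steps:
Mul(Add(Mul(h, 7), Mul(-3, Add(-1, Add(-2, -1)))), Pow(218, -1)) = Mul(Add(Mul(-2, 7), Mul(-3, Add(-1, Add(-2, -1)))), Pow(218, -1)) = Mul(Add(-14, Mul(-3, Add(-1, -3))), Rational(1, 218)) = Mul(Add(-14, Mul(-3, -4)), Rational(1, 218)) = Mul(Add(-14, 12), Rational(1, 218)) = Mul(-2, Rational(1, 218)) = Rational(-1, 109)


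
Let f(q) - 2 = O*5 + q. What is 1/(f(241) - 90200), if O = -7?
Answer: -1/89992 ≈ -1.1112e-5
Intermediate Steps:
f(q) = -33 + q (f(q) = 2 + (-7*5 + q) = 2 + (-35 + q) = -33 + q)
1/(f(241) - 90200) = 1/((-33 + 241) - 90200) = 1/(208 - 90200) = 1/(-89992) = -1/89992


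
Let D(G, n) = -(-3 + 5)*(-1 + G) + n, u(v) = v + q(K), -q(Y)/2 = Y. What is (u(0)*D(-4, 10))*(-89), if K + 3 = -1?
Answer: -14240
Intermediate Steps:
K = -4 (K = -3 - 1 = -4)
q(Y) = -2*Y
u(v) = 8 + v (u(v) = v - 2*(-4) = v + 8 = 8 + v)
D(G, n) = 2 + n - 2*G (D(G, n) = -2*(-1 + G) + n = -(-2 + 2*G) + n = (2 - 2*G) + n = 2 + n - 2*G)
(u(0)*D(-4, 10))*(-89) = ((8 + 0)*(2 + 10 - 2*(-4)))*(-89) = (8*(2 + 10 + 8))*(-89) = (8*20)*(-89) = 160*(-89) = -14240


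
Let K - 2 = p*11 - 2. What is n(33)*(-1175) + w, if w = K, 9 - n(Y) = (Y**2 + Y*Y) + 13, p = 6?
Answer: 2563916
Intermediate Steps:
n(Y) = -4 - 2*Y**2 (n(Y) = 9 - ((Y**2 + Y*Y) + 13) = 9 - ((Y**2 + Y**2) + 13) = 9 - (2*Y**2 + 13) = 9 - (13 + 2*Y**2) = 9 + (-13 - 2*Y**2) = -4 - 2*Y**2)
K = 66 (K = 2 + (6*11 - 2) = 2 + (66 - 2) = 2 + 64 = 66)
w = 66
n(33)*(-1175) + w = (-4 - 2*33**2)*(-1175) + 66 = (-4 - 2*1089)*(-1175) + 66 = (-4 - 2178)*(-1175) + 66 = -2182*(-1175) + 66 = 2563850 + 66 = 2563916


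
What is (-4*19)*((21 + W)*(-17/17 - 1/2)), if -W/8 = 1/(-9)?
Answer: 7486/3 ≈ 2495.3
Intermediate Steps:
W = 8/9 (W = -8/(-9) = -8*(-⅑) = 8/9 ≈ 0.88889)
(-4*19)*((21 + W)*(-17/17 - 1/2)) = (-4*19)*((21 + 8/9)*(-17/17 - 1/2)) = -14972*(-17*1/17 - 1*½)/9 = -14972*(-1 - ½)/9 = -14972*(-3)/(9*2) = -76*(-197/6) = 7486/3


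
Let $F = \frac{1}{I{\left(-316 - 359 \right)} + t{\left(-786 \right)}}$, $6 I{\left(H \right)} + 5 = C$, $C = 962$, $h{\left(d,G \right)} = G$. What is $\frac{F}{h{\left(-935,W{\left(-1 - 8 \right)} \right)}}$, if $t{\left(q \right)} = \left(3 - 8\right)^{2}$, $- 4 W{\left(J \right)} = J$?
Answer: $\frac{8}{3321} \approx 0.0024089$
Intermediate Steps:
$W{\left(J \right)} = - \frac{J}{4}$
$I{\left(H \right)} = \frac{319}{2}$ ($I{\left(H \right)} = - \frac{5}{6} + \frac{1}{6} \cdot 962 = - \frac{5}{6} + \frac{481}{3} = \frac{319}{2}$)
$t{\left(q \right)} = 25$ ($t{\left(q \right)} = \left(-5\right)^{2} = 25$)
$F = \frac{2}{369}$ ($F = \frac{1}{\frac{319}{2} + 25} = \frac{1}{\frac{369}{2}} = \frac{2}{369} \approx 0.0054201$)
$\frac{F}{h{\left(-935,W{\left(-1 - 8 \right)} \right)}} = \frac{2}{369 \left(- \frac{-1 - 8}{4}\right)} = \frac{2}{369 \left(\left(- \frac{1}{4}\right) \left(-9\right)\right)} = \frac{2}{369 \cdot \frac{9}{4}} = \frac{2}{369} \cdot \frac{4}{9} = \frac{8}{3321}$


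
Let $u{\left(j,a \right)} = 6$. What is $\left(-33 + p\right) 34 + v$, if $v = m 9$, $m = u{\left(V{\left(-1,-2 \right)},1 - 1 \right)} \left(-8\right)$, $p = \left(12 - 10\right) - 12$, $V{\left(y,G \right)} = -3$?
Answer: $-1894$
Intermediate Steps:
$p = -10$ ($p = 2 - 12 = -10$)
$m = -48$ ($m = 6 \left(-8\right) = -48$)
$v = -432$ ($v = \left(-48\right) 9 = -432$)
$\left(-33 + p\right) 34 + v = \left(-33 - 10\right) 34 - 432 = \left(-43\right) 34 - 432 = -1462 - 432 = -1894$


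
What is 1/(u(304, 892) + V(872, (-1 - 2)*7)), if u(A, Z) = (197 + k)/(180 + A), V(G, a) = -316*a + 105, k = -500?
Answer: 484/3262341 ≈ 0.00014836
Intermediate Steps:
V(G, a) = 105 - 316*a
u(A, Z) = -303/(180 + A) (u(A, Z) = (197 - 500)/(180 + A) = -303/(180 + A))
1/(u(304, 892) + V(872, (-1 - 2)*7)) = 1/(-303/(180 + 304) + (105 - 316*(-1 - 2)*7)) = 1/(-303/484 + (105 - (-948)*7)) = 1/(-303*1/484 + (105 - 316*(-21))) = 1/(-303/484 + (105 + 6636)) = 1/(-303/484 + 6741) = 1/(3262341/484) = 484/3262341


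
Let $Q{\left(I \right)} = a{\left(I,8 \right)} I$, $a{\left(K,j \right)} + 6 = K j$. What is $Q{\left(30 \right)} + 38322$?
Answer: $45342$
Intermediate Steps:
$a{\left(K,j \right)} = -6 + K j$
$Q{\left(I \right)} = I \left(-6 + 8 I\right)$ ($Q{\left(I \right)} = \left(-6 + I 8\right) I = \left(-6 + 8 I\right) I = I \left(-6 + 8 I\right)$)
$Q{\left(30 \right)} + 38322 = 2 \cdot 30 \left(-3 + 4 \cdot 30\right) + 38322 = 2 \cdot 30 \left(-3 + 120\right) + 38322 = 2 \cdot 30 \cdot 117 + 38322 = 7020 + 38322 = 45342$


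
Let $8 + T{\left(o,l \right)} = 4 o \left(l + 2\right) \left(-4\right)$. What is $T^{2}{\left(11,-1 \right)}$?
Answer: $33856$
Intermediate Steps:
$T{\left(o,l \right)} = -8 - 16 o \left(2 + l\right)$ ($T{\left(o,l \right)} = -8 + 4 o \left(l + 2\right) \left(-4\right) = -8 + 4 o \left(2 + l\right) \left(-4\right) = -8 - 16 o \left(2 + l\right)$)
$T^{2}{\left(11,-1 \right)} = \left(-8 - 352 - \left(-16\right) 11\right)^{2} = \left(-8 - 352 + 176\right)^{2} = \left(-184\right)^{2} = 33856$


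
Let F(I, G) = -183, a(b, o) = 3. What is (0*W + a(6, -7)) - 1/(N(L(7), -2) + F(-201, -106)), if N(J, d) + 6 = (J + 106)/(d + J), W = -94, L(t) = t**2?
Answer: 26231/8728 ≈ 3.0054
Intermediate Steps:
N(J, d) = -6 + (106 + J)/(J + d) (N(J, d) = -6 + (J + 106)/(d + J) = -6 + (106 + J)/(J + d))
(0*W + a(6, -7)) - 1/(N(L(7), -2) + F(-201, -106)) = (0*(-94) + 3) - 1/((106 - 6*(-2) - 5*7**2)/(7**2 - 2) - 183) = (0 + 3) - 1/((106 + 12 - 5*49)/(49 - 2) - 183) = 3 - 1/((106 + 12 - 245)/47 - 183) = 3 - 1/((1/47)*(-127) - 183) = 3 - 1/(-127/47 - 183) = 3 - 1/(-8728/47) = 3 - 1*(-47/8728) = 3 + 47/8728 = 26231/8728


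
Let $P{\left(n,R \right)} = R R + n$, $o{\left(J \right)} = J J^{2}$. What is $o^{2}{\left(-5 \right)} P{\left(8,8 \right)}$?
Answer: $1125000$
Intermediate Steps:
$o{\left(J \right)} = J^{3}$
$P{\left(n,R \right)} = n + R^{2}$ ($P{\left(n,R \right)} = R^{2} + n = n + R^{2}$)
$o^{2}{\left(-5 \right)} P{\left(8,8 \right)} = \left(\left(-5\right)^{3}\right)^{2} \left(8 + 8^{2}\right) = \left(-125\right)^{2} \left(8 + 64\right) = 15625 \cdot 72 = 1125000$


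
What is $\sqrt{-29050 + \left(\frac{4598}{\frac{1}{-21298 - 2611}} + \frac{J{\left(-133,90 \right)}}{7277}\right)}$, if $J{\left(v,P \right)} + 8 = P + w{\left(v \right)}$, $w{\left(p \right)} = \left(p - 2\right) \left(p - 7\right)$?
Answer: $\frac{9 i \sqrt{71889398019194}}{7277} \approx 10486.0 i$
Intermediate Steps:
$w{\left(p \right)} = \left(-7 + p\right) \left(-2 + p\right)$ ($w{\left(p \right)} = \left(-2 + p\right) \left(-7 + p\right) = \left(-7 + p\right) \left(-2 + p\right)$)
$J{\left(v,P \right)} = 6 + P + v^{2} - 9 v$ ($J{\left(v,P \right)} = -8 + \left(P + \left(14 + v^{2} - 9 v\right)\right) = -8 + \left(14 + P + v^{2} - 9 v\right) = 6 + P + v^{2} - 9 v$)
$\sqrt{-29050 + \left(\frac{4598}{\frac{1}{-21298 - 2611}} + \frac{J{\left(-133,90 \right)}}{7277}\right)} = \sqrt{-29050 + \left(\frac{4598}{\frac{1}{-21298 - 2611}} + \frac{6 + 90 + \left(-133\right)^{2} - -1197}{7277}\right)} = \sqrt{-29050 + \left(\frac{4598}{\frac{1}{-23909}} + \left(6 + 90 + 17689 + 1197\right) \frac{1}{7277}\right)} = \sqrt{-29050 + \left(\frac{4598}{- \frac{1}{23909}} + 18982 \cdot \frac{1}{7277}\right)} = \sqrt{-29050 + \left(4598 \left(-23909\right) + \frac{18982}{7277}\right)} = \sqrt{-29050 + \left(-109933582 + \frac{18982}{7277}\right)} = \sqrt{-29050 - \frac{799986657232}{7277}} = \sqrt{- \frac{800198054082}{7277}} = \frac{9 i \sqrt{71889398019194}}{7277}$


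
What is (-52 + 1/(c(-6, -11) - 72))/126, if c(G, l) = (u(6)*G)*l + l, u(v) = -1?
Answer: -123/298 ≈ -0.41275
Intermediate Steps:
c(G, l) = l - G*l (c(G, l) = (-G)*l + l = -G*l + l = l - G*l)
(-52 + 1/(c(-6, -11) - 72))/126 = (-52 + 1/(-11*(1 - 1*(-6)) - 72))/126 = (-52 + 1/(-11*(1 + 6) - 72))*(1/126) = (-52 + 1/(-11*7 - 72))*(1/126) = (-52 + 1/(-77 - 72))*(1/126) = (-52 + 1/(-149))*(1/126) = (-52 - 1/149)*(1/126) = -7749/149*1/126 = -123/298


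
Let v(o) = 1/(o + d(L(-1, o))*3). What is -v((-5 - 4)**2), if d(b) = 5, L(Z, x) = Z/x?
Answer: -1/96 ≈ -0.010417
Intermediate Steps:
v(o) = 1/(15 + o) (v(o) = 1/(o + 5*3) = 1/(o + 15) = 1/(15 + o))
-v((-5 - 4)**2) = -1/(15 + (-5 - 4)**2) = -1/(15 + (-9)**2) = -1/(15 + 81) = -1/96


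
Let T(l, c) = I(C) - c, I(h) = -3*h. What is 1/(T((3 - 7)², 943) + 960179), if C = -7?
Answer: 1/959257 ≈ 1.0425e-6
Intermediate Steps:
T(l, c) = 21 - c (T(l, c) = -3*(-7) - c = 21 - c)
1/(T((3 - 7)², 943) + 960179) = 1/((21 - 1*943) + 960179) = 1/((21 - 943) + 960179) = 1/(-922 + 960179) = 1/959257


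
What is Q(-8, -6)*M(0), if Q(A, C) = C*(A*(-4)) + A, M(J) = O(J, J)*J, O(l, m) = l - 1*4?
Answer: 0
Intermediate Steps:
O(l, m) = -4 + l (O(l, m) = l - 4 = -4 + l)
M(J) = J*(-4 + J) (M(J) = (-4 + J)*J = J*(-4 + J))
Q(A, C) = A - 4*A*C (Q(A, C) = C*(-4*A) + A = -4*A*C + A = A - 4*A*C)
Q(-8, -6)*M(0) = (-8*(1 - 4*(-6)))*(0*(-4 + 0)) = (-8*(1 + 24))*(0*(-4)) = -8*25*0 = -200*0 = 0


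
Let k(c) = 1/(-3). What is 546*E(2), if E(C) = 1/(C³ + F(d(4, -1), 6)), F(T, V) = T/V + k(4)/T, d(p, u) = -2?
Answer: 3276/47 ≈ 69.702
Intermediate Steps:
k(c) = -⅓
F(T, V) = -1/(3*T) + T/V (F(T, V) = T/V - 1/(3*T) = -1/(3*T) + T/V)
E(C) = 1/(-⅙ + C³) (E(C) = 1/(C³ + (-⅓/(-2) - 2/6)) = 1/(C³ + (-⅓*(-½) - 2*⅙)) = 1/(C³ + (⅙ - ⅓)) = 1/(C³ - ⅙) = 1/(-⅙ + C³))
546*E(2) = 546*(6/(-1 + 6*2³)) = 546*(6/(-1 + 6*8)) = 546*(6/(-1 + 48)) = 546*(6/47) = 3276/47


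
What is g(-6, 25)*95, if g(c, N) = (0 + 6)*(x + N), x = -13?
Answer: 6840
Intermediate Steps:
g(c, N) = -78 + 6*N (g(c, N) = (0 + 6)*(-13 + N) = 6*(-13 + N) = -78 + 6*N)
g(-6, 25)*95 = (-78 + 6*25)*95 = (-78 + 150)*95 = 72*95 = 6840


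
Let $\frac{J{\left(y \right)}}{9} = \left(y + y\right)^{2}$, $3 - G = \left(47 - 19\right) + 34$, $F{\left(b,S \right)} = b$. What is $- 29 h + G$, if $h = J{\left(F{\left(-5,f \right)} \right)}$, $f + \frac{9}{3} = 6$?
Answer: $-26159$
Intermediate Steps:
$f = 3$ ($f = -3 + 6 = 3$)
$G = -59$ ($G = 3 - \left(\left(47 - 19\right) + 34\right) = 3 - \left(28 + 34\right) = 3 - 62 = -59$)
$J{\left(y \right)} = 36 y^{2}$ ($J{\left(y \right)} = 9 \left(y + y\right)^{2} = 9 \left(2 y\right)^{2} = 9 \cdot 4 y^{2} = 36 y^{2}$)
$h = 900$ ($h = 36 \left(-5\right)^{2} = 36 \cdot 25 = 900$)
$- 29 h + G = \left(-29\right) 900 - 59 = -26100 - 59 = -26159$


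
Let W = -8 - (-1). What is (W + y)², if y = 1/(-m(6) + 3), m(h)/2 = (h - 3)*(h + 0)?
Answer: 53824/1089 ≈ 49.425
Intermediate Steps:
m(h) = 2*h*(-3 + h) (m(h) = 2*((h - 3)*(h + 0)) = 2*((-3 + h)*h) = 2*(h*(-3 + h)) = 2*h*(-3 + h))
W = -7 (W = -8 - 1*(-1) = -8 + 1 = -7)
y = -1/33 (y = 1/(-2*6*(-3 + 6) + 3) = 1/(-2*6*3 + 3) = 1/(-1*36 + 3) = 1/(-36 + 3) = 1/(-33) = -1/33 ≈ -0.030303)
(W + y)² = (-7 - 1/33)² = (-232/33)² = 53824/1089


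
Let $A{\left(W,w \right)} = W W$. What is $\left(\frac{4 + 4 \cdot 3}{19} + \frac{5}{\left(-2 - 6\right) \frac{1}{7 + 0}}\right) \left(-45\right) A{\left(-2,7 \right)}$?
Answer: $\frac{24165}{38} \approx 635.92$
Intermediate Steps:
$A{\left(W,w \right)} = W^{2}$
$\left(\frac{4 + 4 \cdot 3}{19} + \frac{5}{\left(-2 - 6\right) \frac{1}{7 + 0}}\right) \left(-45\right) A{\left(-2,7 \right)} = \left(\frac{4 + 4 \cdot 3}{19} + \frac{5}{\left(-2 - 6\right) \frac{1}{7 + 0}}\right) \left(-45\right) \left(-2\right)^{2} = \left(\left(4 + 12\right) \frac{1}{19} + \frac{5}{\left(-8\right) \frac{1}{7}}\right) \left(-45\right) 4 = \left(16 \cdot \frac{1}{19} + \frac{5}{\left(-8\right) \frac{1}{7}}\right) \left(-45\right) 4 = \left(\frac{16}{19} + \frac{5}{- \frac{8}{7}}\right) \left(-45\right) 4 = \left(\frac{16}{19} + 5 \left(- \frac{7}{8}\right)\right) \left(-45\right) 4 = \left(\frac{16}{19} - \frac{35}{8}\right) \left(-45\right) 4 = \left(- \frac{537}{152}\right) \left(-45\right) 4 = \frac{24165}{152} \cdot 4 = \frac{24165}{38}$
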